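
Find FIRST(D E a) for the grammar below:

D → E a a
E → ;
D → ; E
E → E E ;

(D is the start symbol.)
{ ';' }

FIRST sets of the non-terminals involved (from the grammar, by fixed-point iteration):
  FIRST(D) = { ';' }

To compute FIRST(D E a), process the symbols left to right:
Symbol D is a non-terminal. Add FIRST(D) \ {ε} = { ';' }
D is not nullable (ε ∉ FIRST(D)), so stop here.
FIRST(D E a) = { ';' }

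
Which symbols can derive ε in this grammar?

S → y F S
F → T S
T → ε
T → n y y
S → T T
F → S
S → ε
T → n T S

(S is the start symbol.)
A non-terminal is nullable if it can derive ε (the empty string): either it has an ε-production, or it has a production whose right-hand side consists entirely of nullable non-terminals.

ε-productions: T → ε, S → ε
So T, S are immediately nullable.
F → T S: every symbol on the right is nullable, so F is nullable too.
Every non-terminal is now nullable.
Nullable = { 'F', 'S', 'T' }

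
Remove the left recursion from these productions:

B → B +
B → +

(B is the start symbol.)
B → + B'
B' → + B'
B' → ε

B is directly left-recursive. The standard transformation for
  A → A α₁ | ... | A α_m | β₁ | ... | β_n
is
  A  → β₁ A' | ... | β_n A'
  A' → α₁ A' | ... | α_m A' | ε

B → + becomes B → + B'
B → B + becomes B' → + B'
Add B' → ε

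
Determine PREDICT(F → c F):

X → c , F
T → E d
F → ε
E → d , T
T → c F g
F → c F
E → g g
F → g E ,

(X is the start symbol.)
{ 'c' }

PREDICT(F → c F) = (FIRST(RHS) \ {ε}) ∪ (FOLLOW(F) if ε ∈ FIRST(RHS), i.e. RHS ⇒* ε)
FIRST(c F) = { 'c' }
ε ∉ FIRST(c F), so FOLLOW(F) is not added.
PREDICT(F → c F) = { 'c' }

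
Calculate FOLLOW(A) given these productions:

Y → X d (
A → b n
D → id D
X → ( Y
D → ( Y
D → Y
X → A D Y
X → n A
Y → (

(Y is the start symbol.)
To compute FOLLOW(A), find every occurrence of A on a right-hand side N → α A β: add FIRST(β) \ {ε}, and if β is empty or nullable also add FOLLOW(N). Iterate to a fixed point.

In X → A D Y: A is followed by D Y, add FIRST(D Y) \ {ε} = { '(', 'b', 'id', 'n' }
In X → n A: A is at the end, add FOLLOW(X)

The FOLLOW sets referred to above (computed the same way, to a fixed point):
  FOLLOW(X) = { 'd' }

Taking the union: FOLLOW(A) = { '(', 'b', 'd', 'id', 'n' }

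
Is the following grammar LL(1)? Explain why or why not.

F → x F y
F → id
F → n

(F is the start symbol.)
Yes, the grammar is LL(1).

A grammar is LL(1) if for each non-terminal N with multiple productions, the predict sets of those productions are pairwise disjoint, where PREDICT(N → α) = (FIRST(α) \ {ε}) ∪ (FOLLOW(N) if α ⇒* ε).

For F:
  PREDICT(F → x F y) = { 'x' }
  PREDICT(F → id) = { 'id' }
  PREDICT(F → n) = { 'n' }

All predict sets are disjoint. The grammar IS LL(1).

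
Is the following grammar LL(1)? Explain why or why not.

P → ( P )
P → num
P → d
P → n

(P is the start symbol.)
A grammar is LL(1) if for each non-terminal N with multiple productions, the predict sets of those productions are pairwise disjoint, where PREDICT(N → α) = (FIRST(α) \ {ε}) ∪ (FOLLOW(N) if α ⇒* ε).

For P:
  PREDICT(P → '(' P ')') = { '(' }
  PREDICT(P → num) = { 'num' }
  PREDICT(P → d) = { 'd' }
  PREDICT(P → n) = { 'n' }

All predict sets are disjoint. The grammar IS LL(1).

Answer: Yes, the grammar is LL(1).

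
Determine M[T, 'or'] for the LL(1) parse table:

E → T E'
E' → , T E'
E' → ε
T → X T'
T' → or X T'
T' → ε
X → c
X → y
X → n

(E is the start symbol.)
Empty (error entry)

To find M[T, 'or'], we find productions for T where 'or' is in the predict set (PREDICT(N → α) = (FIRST(α) \ {ε}) ∪ (FOLLOW(N) if α ⇒* ε)).

Relevant sets:
  FIRST(X) = { 'c', 'n', 'y' }

T → X T': PREDICT = { 'c', 'n', 'y' }

M[T, 'or'] is empty (no production applies)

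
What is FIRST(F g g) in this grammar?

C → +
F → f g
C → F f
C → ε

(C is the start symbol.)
FIRST sets of the non-terminals involved (from the grammar, by fixed-point iteration):
  FIRST(F) = { 'f' }

To compute FIRST(F g g), process the symbols left to right:
Symbol F is a non-terminal. Add FIRST(F) \ {ε} = { 'f' }
F is not nullable (ε ∉ FIRST(F)), so stop here.
FIRST(F g g) = { 'f' }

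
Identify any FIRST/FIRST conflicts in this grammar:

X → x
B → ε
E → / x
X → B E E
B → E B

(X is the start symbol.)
No FIRST/FIRST conflicts.

FIRST sets of the non-terminals at (or reachable through a nullable prefix from) the front of some alternative:
  FIRST(B) = { '/', ε }
  FIRST(E) = { '/' }

Productions for X:
  X → x: FIRST = { 'x' }
  X → B E E: FIRST = { '/' }
Productions for B:
  B → ε: FIRST = { ε }
  B → E B: FIRST = { '/' }
E has only one production, so no FIRST/FIRST conflict is possible there.

All alternatives of each non-terminal have pairwise disjoint FIRST sets.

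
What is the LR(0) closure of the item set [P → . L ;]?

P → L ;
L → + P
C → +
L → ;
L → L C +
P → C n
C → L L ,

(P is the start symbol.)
To compute CLOSURE, for each item [A → α.Bβ] where B is a non-terminal, add [B → .γ] for all productions B → γ; repeat for the newly added items until nothing changes.

Start with: [P → . L ;]
  [P → . L ;] has the dot before L: add [L → . + P], [L → . ;], [L → . L C +]
No further items can be added.

CLOSURE = { [L → . + P], [L → . ;], [L → . L C +], [P → . L ;] }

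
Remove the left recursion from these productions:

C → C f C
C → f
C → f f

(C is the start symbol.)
C → f C'
C → f f C'
C' → f C C'
C' → ε

C is directly left-recursive. The standard transformation for
  A → A α₁ | ... | A α_m | β₁ | ... | β_n
is
  A  → β₁ A' | ... | β_n A'
  A' → α₁ A' | ... | α_m A' | ε

C → f becomes C → f C'
C → f f becomes C → f f C'
C → C f C becomes C' → f C C'
Add C' → ε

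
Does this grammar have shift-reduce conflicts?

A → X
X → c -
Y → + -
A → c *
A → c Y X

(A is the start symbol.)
No shift-reduce conflicts

A shift-reduce conflict occurs when an LR(0) state has both:
  - a complete (reduce) item [A → α .] (dot at the end), and
  - a shift item [B → β . c γ] (dot before a terminal).

Augment with A' → A and build the canonical LR(0) collection (I0 = CLOSURE({[A' → . A]}), then GOTO on every symbol after a dot until no new states appear). It has 11 states:
  I0: { [A → . X], [A → . c *], [A → . c Y X], [A' → . A], [X → . c -] }  — shift
  I1: { [A' → A .] }  — accept
  I2: { [A → X .] }  — reduce
  I3: { [A → c . *], [A → c . Y X], [X → c . -], [Y → . + -] }  — shift
  I4: { [A → c * .] }  — reduce
  I5: { [Y → + . -] }  — shift
  I6: { [X → c - .] }  — reduce
  I7: { [A → c Y . X], [X → . c -] }  — shift
  I8: { [A → c Y X .] }  — reduce
  I9: { [X → c . -] }  — shift
  I10: { [Y → + - .] }  — reduce

No state contains both a complete item and a shift item.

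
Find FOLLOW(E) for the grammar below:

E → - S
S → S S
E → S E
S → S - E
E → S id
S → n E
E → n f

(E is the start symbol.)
E is the start symbol, so $ ∈ FOLLOW(E).
In E → S E: E is at the end; this adds FOLLOW(E) to itself — nothing new
In S → S - E: E is at the end, add FOLLOW(S)
In S → n E: E is at the end, add FOLLOW(S)

The FOLLOW sets referred to above (computed the same way, to a fixed point):
  FOLLOW(S) = { $, '-', 'id', 'n' }

Taking the union: FOLLOW(E) = { $, '-', 'id', 'n' }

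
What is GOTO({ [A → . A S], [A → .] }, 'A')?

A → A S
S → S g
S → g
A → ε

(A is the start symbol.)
GOTO(I, 'A') = CLOSURE({ [A → αX.β] : [A → α.Xβ] ∈ I, X = 'A' })

Items with dot before 'A', with the dot advanced:
  [A → . A S] → [A → A . S]
Closure of the advanced items:
  [A → A . S] has the dot before S: add [S → . S g], [S → . g]

GOTO = { [A → A . S], [S → . S g], [S → . g] }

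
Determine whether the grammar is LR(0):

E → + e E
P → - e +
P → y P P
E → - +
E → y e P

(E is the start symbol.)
Augment with E' → E and build the canonical LR(0) collection (I0 = CLOSURE({[E' → . E]}), then GOTO on every symbol after a dot until no new states appear). It has 16 states:
  I0: { [E → . + e E], [E → . - +], [E → . y e P], [E' → . E] }  — shift
  I1: { [E → + . e E] }  — shift
  I2: { [E → - . +] }  — shift
  I3: { [E' → E .] }  — accept
  I4: { [E → y . e P] }  — shift
  I5: { [E → y e . P], [P → . - e +], [P → . y P P] }  — shift
  I6: { [P → - . e +] }  — shift
  I7: { [E → y e P .] }  — reduce
  I8: { [P → . - e +], [P → . y P P], [P → y . P P] }  — shift
  I9: { [P → . - e +], [P → . y P P], [P → y P . P] }  — shift
  I10: { [P → y P P .] }  — reduce
  I11: { [P → - e . +] }  — shift
  I12: { [P → - e + .] }  — reduce
  I13: { [E → - + .] }  — reduce
  I14: { [E → + e . E], [E → . + e E], [E → . - +], [E → . y e P] }  — shift
  I15: { [E → + e E .] }  — reduce

Every state is either a pure shift/goto state or contains exactly one complete item and nothing to shift — no conflicts. The grammar is LR(0).

Answer: Yes, the grammar is LR(0)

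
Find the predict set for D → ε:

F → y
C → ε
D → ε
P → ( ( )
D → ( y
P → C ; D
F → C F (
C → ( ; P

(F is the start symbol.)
{ '(', ';', 'y' }

PREDICT(D → ε) = (FIRST(RHS) \ {ε}) ∪ (FOLLOW(D) if ε ∈ FIRST(RHS), i.e. RHS ⇒* ε)
The right-hand side is ε (FIRST(ε) = { ε }), so the predict set is FOLLOW(D) = { '(', ';', 'y' }
PREDICT(D → ε) = { '(', ';', 'y' }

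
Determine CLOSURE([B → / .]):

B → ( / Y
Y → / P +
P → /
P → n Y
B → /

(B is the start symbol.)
Start with: [B → / .]
The dot is at the end, so nothing is added.

CLOSURE = { [B → / .] }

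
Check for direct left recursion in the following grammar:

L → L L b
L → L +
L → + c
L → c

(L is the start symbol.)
Yes, L is left-recursive

Direct left recursion occurs when N → N α for some non-terminal N (the right-hand side begins with the left-hand side itself).

L → L L b: LEFT RECURSIVE (starts with L)
L → L +: LEFT RECURSIVE (starts with L)
L → + c: starts with '+'
L → c: starts with c

The grammar has direct left recursion on: L.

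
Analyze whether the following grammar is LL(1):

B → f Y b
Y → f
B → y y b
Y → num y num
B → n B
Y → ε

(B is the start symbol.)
Relevant sets:
  FOLLOW(Y) = { 'b' }

For B:
  PREDICT(B → f Y b) = { 'f' }
  PREDICT(B → y y b) = { 'y' }
  PREDICT(B → n B) = { 'n' }
For Y:
  PREDICT(Y → f) = { 'f' }
  PREDICT(Y → num y num) = { 'num' }
  PREDICT(Y → ε) = { 'b' }

All predict sets are disjoint. The grammar IS LL(1).

Answer: Yes, the grammar is LL(1).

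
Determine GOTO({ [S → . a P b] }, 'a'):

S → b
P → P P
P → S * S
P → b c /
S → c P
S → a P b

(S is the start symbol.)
GOTO(I, 'a') = CLOSURE({ [A → αX.β] : [A → α.Xβ] ∈ I, X = 'a' })

Items with dot before 'a', with the dot advanced:
  [S → . a P b] → [S → a . P b]
Closure of the advanced items:
  [S → a . P b] has the dot before P: add [P → . P P], [P → . S * S], [P → . b c /]
  [P → . S * S] has the dot before S: add [S → . b], [S → . c P], [S → . a P b]

GOTO = { [P → . P P], [P → . S * S], [P → . b c /], [S → . a P b], [S → . b], [S → . c P], [S → a . P b] }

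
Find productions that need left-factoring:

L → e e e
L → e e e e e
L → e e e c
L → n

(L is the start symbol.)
Left-factoring is needed when two productions for the same non-terminal
share a common prefix on the right-hand side.

Productions for L:
  L → e e e
  L → e e e e e
  L → e e e c
  L → n

Found common prefix 'e e e' in productions for L

Answer: Yes, L has productions with common prefix 'e e e'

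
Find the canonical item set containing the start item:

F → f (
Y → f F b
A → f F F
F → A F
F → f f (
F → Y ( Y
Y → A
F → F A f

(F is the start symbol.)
{ [A → . f F F], [F → . A F], [F → . F A f], [F → . Y ( Y], [F → . f (], [F → . f f (], [F' → . F], [Y → . A], [Y → . f F b] }

First, augment the grammar with F' → F
I₀ = CLOSURE({ [F' → . F] }):
  [F' → . F] has the dot before F: add [F → . f (], [F → . A F], [F → . f f (], [F → . Y ( Y], [F → . F A f]
  [F → . A F] has the dot before A: add [A → . f F F]
  [F → . Y ( Y] has the dot before Y: add [Y → . f F b], [Y → . A]
No further items can be added.

I₀ = { [A → . f F F], [F → . A F], [F → . F A f], [F → . Y ( Y], [F → . f (], [F → . f f (], [F' → . F], [Y → . A], [Y → . f F b] }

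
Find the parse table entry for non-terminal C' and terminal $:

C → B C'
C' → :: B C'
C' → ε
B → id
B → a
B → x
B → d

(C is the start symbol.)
To find M[C', $], we find productions for C' where $ is in the predict set (PREDICT(N → α) = (FIRST(α) \ {ε}) ∪ (FOLLOW(N) if α ⇒* ε)).

Relevant sets:
  FOLLOW(C') = { $ }

C' → :: B C': PREDICT = { '::' }
C' → ε: PREDICT = { $ }
  $ is in predict set, so this production goes in M[C', $]

M[C', $] = C' → ε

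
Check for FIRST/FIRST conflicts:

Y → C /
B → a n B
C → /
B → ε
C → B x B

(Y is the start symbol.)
No FIRST/FIRST conflicts.

FIRST sets of the non-terminals at (or reachable through a nullable prefix from) the front of some alternative:
  FIRST(B) = { 'a', ε }

Productions for B:
  B → a n B: FIRST = { 'a' }
  B → ε: FIRST = { ε }
Productions for C:
  C → /: FIRST = { '/' }
  C → B x B: FIRST = { 'a', 'x' }
Y has only one production, so no FIRST/FIRST conflict is possible there.

All alternatives of each non-terminal have pairwise disjoint FIRST sets.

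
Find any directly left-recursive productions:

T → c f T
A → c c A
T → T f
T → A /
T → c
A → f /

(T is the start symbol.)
Yes, T is left-recursive

Direct left recursion occurs when N → N α for some non-terminal N (the right-hand side begins with the left-hand side itself).

T → c f T: starts with c
A → c c A: starts with c
T → T f: LEFT RECURSIVE (starts with T)
T → A /: starts with A
T → c: starts with c
A → f /: starts with f

The grammar has direct left recursion on: T.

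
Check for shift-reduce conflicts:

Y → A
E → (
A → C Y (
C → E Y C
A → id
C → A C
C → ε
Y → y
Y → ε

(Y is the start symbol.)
Augment with Y' → Y and build the canonical LR(0) collection (I0 = CLOSURE({[Y' → . Y]}), then GOTO on every symbol after a dot until no new states appear). It has 14 states:
  I0: { [A → . C Y (], [A → . id], [C → . A C], [C → . E Y C], [C → .], [E → . (], [Y → . A], [Y → . y], [Y → .], [Y' → . Y] }  — shift, 2 reduces
  I1: { [E → ( .] }  — reduce
  I2: { [A → . C Y (], [A → . id], [C → . A C], [C → . E Y C], [C → .], [C → A . C], [E → . (], [Y → A .] }  — shift, 2 reduces
  I3: { [A → . C Y (], [A → . id], [A → C . Y (], [C → . A C], [C → . E Y C], [C → .], [E → . (], [Y → . A], [Y → . y], [Y → .] }  — shift, 2 reduces
  I4: { [A → . C Y (], [A → . id], [C → . A C], [C → . E Y C], [C → .], [C → E . Y C], [E → . (], [Y → . A], [Y → . y], [Y → .] }  — shift, 2 reduces
  I5: { [Y' → Y .] }  — accept
  I6: { [A → id .] }  — reduce
  I7: { [Y → y .] }  — reduce
  I8: { [A → . C Y (], [A → . id], [C → . A C], [C → . E Y C], [C → .], [C → E Y . C], [E → . (] }  — shift, reduce
  I9: { [A → . C Y (], [A → . id], [C → . A C], [C → . E Y C], [C → .], [C → A . C], [E → . (] }  — shift, reduce
  I10: { [A → . C Y (], [A → . id], [A → C . Y (], [C → . A C], [C → . E Y C], [C → .], [C → E Y C .], [E → . (], [Y → . A], [Y → . y], [Y → .] }  — shift, 3 reduces
  I11: { [A → C Y . (] }  — shift
  I12: { [A → C Y ( .] }  — reduce
  I13: { [A → . C Y (], [A → . id], [A → C . Y (], [C → . A C], [C → . E Y C], [C → .], [C → A C .], [E → . (], [Y → . A], [Y → . y], [Y → .] }  — shift, 3 reduces

I0 contains reduce items [C → .], [Y → .] and shift items [A → . id], [E → . (], [Y → . y] — shift-reduce conflict.
I2 contains reduce items [C → .], [Y → A .] and shift items [A → . id], [E → . (] — shift-reduce conflict.
I3 contains reduce items [C → .], [Y → .] and shift items [A → . id], [E → . (], [Y → . y] — shift-reduce conflict.
I4 contains reduce items [C → .], [Y → .] and shift items [A → . id], [E → . (], [Y → . y] — shift-reduce conflict.
I8 contains reduce item [C → .] and shift items [A → . id], [E → . (] — shift-reduce conflict.
I9 contains reduce item [C → .] and shift items [A → . id], [E → . (] — shift-reduce conflict.
I10 contains reduce items [C → .], [C → E Y C .], [Y → .] and shift items [A → . id], [E → . (], [Y → . y] — shift-reduce conflict.
I13 contains reduce items [C → .], [C → A C .], [Y → .] and shift items [A → . id], [E → . (], [Y → . y] — shift-reduce conflict.

Answer: Yes — I0: [C → .] vs [A → . id]; I2: [C → .] vs [A → . id]; I3: [C → .] vs [A → . id]; I4: [C → .] vs [A → . id]; I8: [C → .] vs [A → . id]; I9: [C → .] vs [A → . id]; I10: [C → .] vs [A → . id]; I13: [C → .] vs [A → . id]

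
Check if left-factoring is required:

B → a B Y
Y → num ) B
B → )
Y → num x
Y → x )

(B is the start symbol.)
Left-factoring is needed when two productions for the same non-terminal
share a common prefix on the right-hand side.

Productions for B:
  B → a B Y
  B → )
Productions for Y:
  Y → num ) B
  Y → num x
  Y → x )

Found common prefix 'num' in productions for Y

Answer: Yes, Y has productions with common prefix 'num'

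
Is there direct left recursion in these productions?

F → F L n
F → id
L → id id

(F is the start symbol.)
F → F L n: LEFT RECURSIVE (starts with F)
F → id: starts with id
L → id id: starts with id

The grammar has direct left recursion on: F.

Answer: Yes, F is left-recursive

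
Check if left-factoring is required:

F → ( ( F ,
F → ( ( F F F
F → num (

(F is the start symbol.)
Yes, F has productions with common prefix '( ( F'

Left-factoring is needed when two productions for the same non-terminal
share a common prefix on the right-hand side.

Productions for F:
  F → ( ( F ,
  F → ( ( F F F
  F → num (

Found common prefix '( ( F' in productions for F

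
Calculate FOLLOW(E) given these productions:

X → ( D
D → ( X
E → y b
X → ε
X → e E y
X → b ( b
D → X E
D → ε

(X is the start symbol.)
{ $, 'y' }

In X → e E y: E is followed by y, add FIRST(y) \ {ε} = { 'y' }
In D → X E: E is at the end, add FOLLOW(D)

The FOLLOW sets referred to above (computed the same way, to a fixed point):
  FOLLOW(D) = { $, 'y' }

Taking the union: FOLLOW(E) = { $, 'y' }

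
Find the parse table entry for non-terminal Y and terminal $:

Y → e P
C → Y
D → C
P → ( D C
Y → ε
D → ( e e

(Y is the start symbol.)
Y → ε

To find M[Y, $], we find productions for Y where $ is in the predict set (PREDICT(N → α) = (FIRST(α) \ {ε}) ∪ (FOLLOW(N) if α ⇒* ε)).

Relevant sets:
  FOLLOW(Y) = { $, 'e' }

Y → e P: PREDICT = { 'e' }
Y → ε: PREDICT = { $, 'e' }
  $ is in predict set, so this production goes in M[Y, $]

M[Y, $] = Y → ε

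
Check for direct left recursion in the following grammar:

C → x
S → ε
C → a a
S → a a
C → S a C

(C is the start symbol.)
No direct left recursion

Direct left recursion occurs when N → N α for some non-terminal N (the right-hand side begins with the left-hand side itself).

C → x: starts with x
S → ε: starts with ε
C → a a: starts with a
S → a a: starts with a
C → S a C: starts with S

No direct left recursion found.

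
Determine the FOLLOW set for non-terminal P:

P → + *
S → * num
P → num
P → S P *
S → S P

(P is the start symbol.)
To compute FOLLOW(P), find every occurrence of P on a right-hand side N → α P β: add FIRST(β) \ {ε}, and if β is empty or nullable also add FOLLOW(N). Iterate to a fixed point.

P is the start symbol, so $ ∈ FOLLOW(P).
In P → S P *: P is followed by '*', add FIRST('*') \ {ε} = { '*' }
In S → S P: P is at the end, add FOLLOW(S)

The FOLLOW sets referred to above (computed the same way, to a fixed point):
  FOLLOW(S) = { '*', '+', 'num' }

Taking the union: FOLLOW(P) = { $, '*', '+', 'num' }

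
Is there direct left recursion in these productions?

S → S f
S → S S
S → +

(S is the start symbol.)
S → S f: LEFT RECURSIVE (starts with S)
S → S S: LEFT RECURSIVE (starts with S)
S → +: starts with '+'

The grammar has direct left recursion on: S.

Answer: Yes, S is left-recursive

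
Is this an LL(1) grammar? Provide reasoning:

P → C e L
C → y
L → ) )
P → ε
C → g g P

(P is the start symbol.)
Yes, the grammar is LL(1).

Relevant sets:
  FIRST(C) = { 'g', 'y' }
  FOLLOW(P) = { $, 'e' }

For P:
  PREDICT(P → C e L) = { 'g', 'y' }
  PREDICT(P → ε) = { $, 'e' }
For C:
  PREDICT(C → y) = { 'y' }
  PREDICT(C → g g P) = { 'g' }
L has a single production, so nothing to check there.

All predict sets are disjoint. The grammar IS LL(1).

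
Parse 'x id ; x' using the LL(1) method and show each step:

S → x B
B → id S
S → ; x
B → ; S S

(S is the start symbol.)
LL(1) parsing maintains a stack (initially the start symbol over $) and the input. At each step: if the stack top is a terminal, match it against the current input token; if it is a non-terminal N, replace it with the RHS of M[N, lookahead] (the unique production whose predict set contains the lookahead).

Stack is shown with the top on the left.

Stack   Input       Action
--------------------------
S $     x id ; x $  output S → x B
x B $   x id ; x $  match 'x'
B $     id ; x $    output B → id S
id S $  id ; x $    match 'id'
S $     ; x $       output S → ; x
; x $   ; x $       match ';'
x $     x $         match 'x'
$       $           accept

The string is accepted.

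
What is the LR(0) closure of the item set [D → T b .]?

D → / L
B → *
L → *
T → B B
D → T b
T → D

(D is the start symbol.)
{ [D → T b .] }

Start with: [D → T b .]
The dot is at the end, so nothing is added.

CLOSURE = { [D → T b .] }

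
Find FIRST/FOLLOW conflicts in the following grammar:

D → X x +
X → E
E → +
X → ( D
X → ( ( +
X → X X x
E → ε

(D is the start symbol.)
A FIRST/FOLLOW conflict occurs when a non-terminal N has a nullable alternative N → β (β ⇒* ε) and another alternative N → α with FIRST(α) ∩ FOLLOW(N) ≠ ∅: on such a lookahead the parser cannot decide between expanding α and letting N vanish via β.

Nullable non-terminals: E, X.
FIRST sets used below: FIRST(E) = { '+', ε }, FIRST(X) = { '(', '+', 'x', ε }

E: nullable alternative(s) E → ε; FOLLOW(E) = { '(', '+', 'x' }
  E → +: FIRST \ {ε} = { '+' } — overlaps FOLLOW(E) on { '+' }: CONFLICT
  E → ε: FIRST \ {ε} = { } — this is the only nullable alternative, skip

X: nullable alternative(s) X → E; FOLLOW(X) = { '(', '+', 'x' }
  X → E: FIRST \ {ε} = { '+' } — this is the only nullable alternative, skip
  X → ( D: FIRST \ {ε} = { '(' } — overlaps FOLLOW(X) on { '(' }: CONFLICT
  X → ( ( +: FIRST \ {ε} = { '(' } — overlaps FOLLOW(X) on { '(' }: CONFLICT
  X → X X x: FIRST \ {ε} = { '(', '+', 'x' } — overlaps FOLLOW(X) on { '(', '+', 'x' }: CONFLICT

D has no nullable alternative, so no FIRST/FOLLOW check is needed there.

So the grammar has 4 FIRST/FOLLOW conflicts (marked CONFLICT above).

Answer: Yes. X → '(' D with FOLLOW(X) on { '(' }; X → '(' '(' '+' with FOLLOW(X) on { '(' }; X → X X x with FOLLOW(X) on { '(', '+', 'x' }; E → '+' with FOLLOW(E) on { '+' }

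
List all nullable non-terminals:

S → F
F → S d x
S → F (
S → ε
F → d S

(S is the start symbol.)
{ 'S' }

ε-productions: S → ε
So S is immediately nullable.
No further non-terminal can be added: every production for the remaining non-terminals contains a terminal or a non-nullable non-terminal.
Nullable = { 'S' }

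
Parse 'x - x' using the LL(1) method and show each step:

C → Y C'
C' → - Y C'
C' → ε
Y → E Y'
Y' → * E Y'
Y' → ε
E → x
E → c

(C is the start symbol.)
LL(1) parsing maintains a stack (initially the start symbol over $) and the input. At each step: if the stack top is a terminal, match it against the current input token; if it is a non-terminal N, replace it with the RHS of M[N, lookahead] (the unique production whose predict set contains the lookahead).

Stack is shown with the top on the left.

Stack      Input    Action
--------------------------
C $        x - x $  output C → Y C'
Y C' $     x - x $  output Y → E Y'
E Y' C' $  x - x $  output E → x
x Y' C' $  x - x $  match 'x'
Y' C' $    - x $    output Y' → ε
C' $       - x $    output C' → - Y C'
- Y C' $   - x $    match '-'
Y C' $     x $      output Y → E Y'
E Y' C' $  x $      output E → x
x Y' C' $  x $      match 'x'
Y' C' $    $        output Y' → ε
C' $       $        output C' → ε
$          $        accept

The string is accepted.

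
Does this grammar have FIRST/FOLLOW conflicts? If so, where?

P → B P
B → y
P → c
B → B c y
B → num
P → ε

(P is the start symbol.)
No FIRST/FOLLOW conflicts.

A FIRST/FOLLOW conflict occurs when a non-terminal N has a nullable alternative N → β (β ⇒* ε) and another alternative N → α with FIRST(α) ∩ FOLLOW(N) ≠ ∅: on such a lookahead the parser cannot decide between expanding α and letting N vanish via β.

Nullable non-terminals: P.
FIRST sets used below: FIRST(B) = { 'num', 'y' }

P: nullable alternative(s) P → ε; FOLLOW(P) = { $ }
  P → B P: FIRST \ {ε} = { 'num', 'y' } — disjoint from FOLLOW(P)
  P → c: FIRST \ {ε} = { 'c' } — disjoint from FOLLOW(P)
  P → ε: FIRST \ {ε} = { } — this is the only nullable alternative, skip

B has no nullable alternative, so no FIRST/FOLLOW check is needed there.

No FIRST/FOLLOW conflicts found.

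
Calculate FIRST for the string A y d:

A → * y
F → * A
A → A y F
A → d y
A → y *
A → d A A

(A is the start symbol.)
FIRST sets of the non-terminals involved (from the grammar, by fixed-point iteration):
  FIRST(A) = { '*', 'd', 'y' }

To compute FIRST(A y d), process the symbols left to right:
Symbol A is a non-terminal. Add FIRST(A) \ {ε} = { '*', 'd', 'y' }
A is not nullable (ε ∉ FIRST(A)), so stop here.
FIRST(A y d) = { '*', 'd', 'y' }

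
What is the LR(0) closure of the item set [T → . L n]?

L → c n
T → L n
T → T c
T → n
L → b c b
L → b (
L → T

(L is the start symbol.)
{ [L → . T], [L → . b (], [L → . b c b], [L → . c n], [T → . L n], [T → . T c], [T → . n] }

To compute CLOSURE, for each item [A → α.Bβ] where B is a non-terminal, add [B → .γ] for all productions B → γ; repeat for the newly added items until nothing changes.

Start with: [T → . L n]
  [T → . L n] has the dot before L: add [L → . c n], [L → . b c b], [L → . b (], [L → . T]
  [L → . T] has the dot before T: add [T → . T c], [T → . n]
No further items can be added.

CLOSURE = { [L → . T], [L → . b (], [L → . b c b], [L → . c n], [T → . L n], [T → . T c], [T → . n] }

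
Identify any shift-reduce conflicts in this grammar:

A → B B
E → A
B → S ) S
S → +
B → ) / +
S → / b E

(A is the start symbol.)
A shift-reduce conflict occurs when an LR(0) state has both:
  - a complete (reduce) item [A → α .] (dot at the end), and
  - a shift item [B → β . c γ] (dot before a terminal).

Augment with A' → A and build the canonical LR(0) collection (I0 = CLOSURE({[A' → . A]}), then GOTO on every symbol after a dot until no new states appear). It has 15 states:
  I0: { [A → . B B], [A' → . A], [B → . ) / +], [B → . S ) S], [S → . +], [S → . / b E] }  — shift
  I1: { [B → ) . / +] }  — shift
  I2: { [S → + .] }  — reduce
  I3: { [S → / . b E] }  — shift
  I4: { [A' → A .] }  — accept
  I5: { [A → B . B], [B → . ) / +], [B → . S ) S], [S → . +], [S → . / b E] }  — shift
  I6: { [B → S . ) S] }  — shift
  I7: { [B → S ) . S], [S → . +], [S → . / b E] }  — shift
  I8: { [B → S ) S .] }  — reduce
  I9: { [A → B B .] }  — reduce
  I10: { [A → . B B], [B → . ) / +], [B → . S ) S], [E → . A], [S → . +], [S → . / b E], [S → / b . E] }  — shift
  I11: { [E → A .] }  — reduce
  I12: { [S → / b E .] }  — reduce
  I13: { [B → ) / . +] }  — shift
  I14: { [B → ) / + .] }  — reduce

No state contains both a complete item and a shift item.

Answer: No shift-reduce conflicts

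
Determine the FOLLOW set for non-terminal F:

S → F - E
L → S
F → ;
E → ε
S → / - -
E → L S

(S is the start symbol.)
{ '-' }

To compute FOLLOW(F), find every occurrence of F on a right-hand side N → α F β: add FIRST(β) \ {ε}, and if β is empty or nullable also add FOLLOW(N). Iterate to a fixed point.

In S → F - E: F is followed by '-' E, add FIRST('-' E) \ {ε} = { '-' }

Taking the union: FOLLOW(F) = { '-' }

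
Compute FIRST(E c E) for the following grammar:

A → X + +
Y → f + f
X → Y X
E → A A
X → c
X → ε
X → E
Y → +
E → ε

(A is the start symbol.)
FIRST sets of the non-terminals involved (from the grammar, by fixed-point iteration):
  FIRST(E) = { '+', 'c', 'f', ε }

To compute FIRST(E c E), process the symbols left to right:
Symbol E is a non-terminal. Add FIRST(E) \ {ε} = { '+', 'c', 'f' }
E is nullable (ε ∈ FIRST(E)), continue to the next symbol.
Symbol c is a terminal. Add 'c' and stop.
FIRST(E c E) = { '+', 'c', 'f' }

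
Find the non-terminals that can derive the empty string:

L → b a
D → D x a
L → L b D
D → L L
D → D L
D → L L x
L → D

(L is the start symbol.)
None

A non-terminal is nullable if it can derive ε (the empty string): either it has an ε-production, or it has a production whose right-hand side consists entirely of nullable non-terminals.

There are no ε-productions, so no non-terminal can derive ε.
No non-terminals are nullable.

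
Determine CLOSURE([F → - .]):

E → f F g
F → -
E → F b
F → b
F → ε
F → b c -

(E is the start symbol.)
To compute CLOSURE, for each item [A → α.Bβ] where B is a non-terminal, add [B → .γ] for all productions B → γ; repeat for the newly added items until nothing changes.

Start with: [F → - .]
The dot is at the end, so nothing is added.

CLOSURE = { [F → - .] }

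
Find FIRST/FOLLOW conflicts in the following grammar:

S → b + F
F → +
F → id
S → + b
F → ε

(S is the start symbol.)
A FIRST/FOLLOW conflict occurs when a non-terminal N has a nullable alternative N → β (β ⇒* ε) and another alternative N → α with FIRST(α) ∩ FOLLOW(N) ≠ ∅: on such a lookahead the parser cannot decide between expanding α and letting N vanish via β.

Nullable non-terminals: F.

F: nullable alternative(s) F → ε; FOLLOW(F) = { $ }
  F → +: FIRST \ {ε} = { '+' } — disjoint from FOLLOW(F)
  F → id: FIRST \ {ε} = { 'id' } — disjoint from FOLLOW(F)
  F → ε: FIRST \ {ε} = { } — this is the only nullable alternative, skip

S has no nullable alternative, so no FIRST/FOLLOW check is needed there.

No FIRST/FOLLOW conflicts found.

Answer: No FIRST/FOLLOW conflicts.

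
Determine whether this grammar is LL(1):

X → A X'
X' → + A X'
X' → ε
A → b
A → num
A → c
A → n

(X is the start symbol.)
Relevant sets:
  FOLLOW(X') = { $ }

For X':
  PREDICT(X' → '+' A X') = { '+' }
  PREDICT(X' → ε) = { $ }
For A:
  PREDICT(A → b) = { 'b' }
  PREDICT(A → num) = { 'num' }
  PREDICT(A → c) = { 'c' }
  PREDICT(A → n) = { 'n' }
X has a single production, so nothing to check there.

All predict sets are disjoint. The grammar IS LL(1).

Answer: Yes, the grammar is LL(1).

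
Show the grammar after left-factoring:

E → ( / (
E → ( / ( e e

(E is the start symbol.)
Left-factoring transforms A → αβ₁ | αβ₂ into A → αA' and A' → β₁ | β₂
(α is the longest common prefix among the alternatives). Repeat until
no nonterminal has two alternatives with a common prefix.

Round 1: E has alternatives sharing prefix '( / ('. Introduce E': E → ( / ( E'
  Add: E' → ε
  Add: E' → e e

No remaining common prefixes — done.

Resulting grammar:
E → ( / ( E'
E' → ε
E' → e e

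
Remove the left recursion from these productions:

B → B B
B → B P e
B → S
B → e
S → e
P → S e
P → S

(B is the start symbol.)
B → S B'
B → e B'
B' → B B'
B' → P e B'
B' → ε
S → e
P → S e
P → S

B is directly left-recursive. The standard transformation for
  A → A α₁ | ... | A α_m | β₁ | ... | β_n
is
  A  → β₁ A' | ... | β_n A'
  A' → α₁ A' | ... | α_m A' | ε

B → S becomes B → S B'
B → e becomes B → e B'
B → B B becomes B' → B B'
B → B P e becomes B' → P e B'
Add B' → ε

Productions for other non-terminals are unchanged:
  S → e
  P → S e
  P → S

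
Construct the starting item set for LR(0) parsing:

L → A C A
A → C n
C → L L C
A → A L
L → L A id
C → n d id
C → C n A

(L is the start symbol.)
{ [A → . A L], [A → . C n], [C → . C n A], [C → . L L C], [C → . n d id], [L → . A C A], [L → . L A id], [L' → . L] }

First, augment the grammar with L' → L
I₀ = CLOSURE({ [L' → . L] }):
  [L' → . L] has the dot before L: add [L → . A C A], [L → . L A id]
  [L → . A C A] has the dot before A: add [A → . C n], [A → . A L]
  [A → . C n] has the dot before C: add [C → . L L C], [C → . n d id], [C → . C n A]
No further items can be added.

I₀ = { [A → . A L], [A → . C n], [C → . C n A], [C → . L L C], [C → . n d id], [L → . A C A], [L → . L A id], [L' → . L] }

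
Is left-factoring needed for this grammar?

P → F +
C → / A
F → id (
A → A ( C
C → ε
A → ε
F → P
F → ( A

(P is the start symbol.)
No, left-factoring is not needed

Left-factoring is needed when two productions for the same non-terminal
share a common prefix on the right-hand side.

Productions for C:
  C → / A
  C → ε
Productions for F:
  F → id (
  F → P
  F → ( A
Productions for A:
  A → A ( C
  A → ε

No common prefixes found.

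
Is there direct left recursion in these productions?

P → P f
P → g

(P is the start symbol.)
Direct left recursion occurs when N → N α for some non-terminal N (the right-hand side begins with the left-hand side itself).

P → P f: LEFT RECURSIVE (starts with P)
P → g: starts with g

The grammar has direct left recursion on: P.

Answer: Yes, P is left-recursive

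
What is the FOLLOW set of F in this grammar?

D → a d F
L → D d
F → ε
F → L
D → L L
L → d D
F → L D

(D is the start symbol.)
In D → a d F: F is at the end, add FOLLOW(D)

The FOLLOW sets referred to above (computed the same way, to a fixed point):
  FOLLOW(D) = { $, 'a', 'd' }

Taking the union: FOLLOW(F) = { $, 'a', 'd' }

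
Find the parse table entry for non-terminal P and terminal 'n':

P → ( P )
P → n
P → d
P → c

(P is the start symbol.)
To find M[P, 'n'], we find productions for P where 'n' is in the predict set (PREDICT(N → α) = (FIRST(α) \ {ε}) ∪ (FOLLOW(N) if α ⇒* ε)).

P → ( P ): PREDICT = { '(' }
P → n: PREDICT = { 'n' }
  'n' is in predict set, so this production goes in M[P, 'n']
P → d: PREDICT = { 'd' }
P → c: PREDICT = { 'c' }

M[P, 'n'] = P → n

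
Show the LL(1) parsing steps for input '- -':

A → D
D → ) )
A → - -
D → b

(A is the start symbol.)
Stack is shown with the top on the left.

Stack  Input  Action
--------------------
A $    - - $  output A → - -
- - $  - - $  match '-'
- $    - $    match '-'
$      $      accept

The string is accepted.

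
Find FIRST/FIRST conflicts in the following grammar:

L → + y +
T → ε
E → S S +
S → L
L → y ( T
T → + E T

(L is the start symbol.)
A FIRST/FIRST conflict occurs when two productions N → α and N → β for the same non-terminal have FIRST(α) ∩ FIRST(β) ≠ ∅ (with ε ∈ FIRST of a nullable right-hand side, so two nullable alternatives also conflict).

Productions for L:
  L → + y +: FIRST = { '+' }
  L → y ( T: FIRST = { 'y' }
Productions for T:
  T → ε: FIRST = { ε }
  T → + E T: FIRST = { '+' }
E, S have only one production, so no FIRST/FIRST conflict is possible there.

All alternatives of each non-terminal have pairwise disjoint FIRST sets.

Answer: No FIRST/FIRST conflicts.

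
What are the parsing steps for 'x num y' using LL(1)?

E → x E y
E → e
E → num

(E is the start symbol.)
Stack is shown with the top on the left.

Stack    Input      Action
--------------------------
E $      x num y $  output E → x E y
x E y $  x num y $  match 'x'
E y $    num y $    output E → num
num y $  num y $    match 'num'
y $      y $        match 'y'
$        $          accept

The string is accepted.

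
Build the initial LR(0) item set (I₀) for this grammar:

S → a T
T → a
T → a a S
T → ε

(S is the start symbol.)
First, augment the grammar with S' → S
I₀ = CLOSURE({ [S' → . S] }):
  [S' → . S] has the dot before S: add [S → . a T]
No further items can be added.

I₀ = { [S → . a T], [S' → . S] }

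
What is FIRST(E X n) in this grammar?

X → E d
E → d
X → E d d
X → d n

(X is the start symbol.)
{ 'd' }

FIRST sets of the non-terminals involved (from the grammar, by fixed-point iteration):
  FIRST(E) = { 'd' }

To compute FIRST(E X n), process the symbols left to right:
Symbol E is a non-terminal. Add FIRST(E) \ {ε} = { 'd' }
E is not nullable (ε ∉ FIRST(E)), so stop here.
FIRST(E X n) = { 'd' }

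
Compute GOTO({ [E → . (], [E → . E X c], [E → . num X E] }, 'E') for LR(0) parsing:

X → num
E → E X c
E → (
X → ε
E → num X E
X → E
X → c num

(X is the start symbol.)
GOTO(I, 'E') = CLOSURE({ [A → αX.β] : [A → α.Xβ] ∈ I, X = 'E' })

Items with dot before 'E', with the dot advanced:
  [E → . E X c] → [E → E . X c]
Closure of the advanced items:
  [E → E . X c] has the dot before X: add [X → . num], [X → .], [X → . E], [X → . c num]
  [X → . E] has the dot before E: add [E → . E X c], [E → . (], [E → . num X E]

GOTO = { [E → . (], [E → . E X c], [E → . num X E], [E → E . X c], [X → . E], [X → . c num], [X → . num], [X → .] }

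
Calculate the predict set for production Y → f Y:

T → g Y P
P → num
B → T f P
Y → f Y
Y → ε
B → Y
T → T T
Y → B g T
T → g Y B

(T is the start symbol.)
PREDICT(Y → f Y) = (FIRST(RHS) \ {ε}) ∪ (FOLLOW(Y) if ε ∈ FIRST(RHS), i.e. RHS ⇒* ε)
FIRST(f Y) = { 'f' }
ε ∉ FIRST(f Y), so FOLLOW(Y) is not added.
PREDICT(Y → f Y) = { 'f' }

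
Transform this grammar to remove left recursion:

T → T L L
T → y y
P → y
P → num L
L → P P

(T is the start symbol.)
T is directly left-recursive. The standard transformation for
  A → A α₁ | ... | A α_m | β₁ | ... | β_n
is
  A  → β₁ A' | ... | β_n A'
  A' → α₁ A' | ... | α_m A' | ε

T → y y becomes T → y y T'
T → T L L becomes T' → L L T'
Add T' → ε

Productions for other non-terminals are unchanged:
  P → y
  P → num L
  L → P P

Resulting grammar:
T → y y T'
T' → L L T'
T' → ε
P → y
P → num L
L → P P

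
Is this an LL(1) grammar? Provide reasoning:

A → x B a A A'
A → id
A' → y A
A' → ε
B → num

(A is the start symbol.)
A grammar is LL(1) if for each non-terminal N with multiple productions, the predict sets of those productions are pairwise disjoint, where PREDICT(N → α) = (FIRST(α) \ {ε}) ∪ (FOLLOW(N) if α ⇒* ε).

Relevant sets:
  FOLLOW(A') = { $, 'y' }

For A:
  PREDICT(A → x B a A A') = { 'x' }
  PREDICT(A → id) = { 'id' }
For A':
  PREDICT(A' → y A) = { 'y' }
  PREDICT(A' → ε) = { $, 'y' }
B has a single production, so nothing to check there.

Conflict found: Predict set conflict for A': { 'y' }
The grammar is NOT LL(1).

Answer: No. Predict set conflict for A': { 'y' }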